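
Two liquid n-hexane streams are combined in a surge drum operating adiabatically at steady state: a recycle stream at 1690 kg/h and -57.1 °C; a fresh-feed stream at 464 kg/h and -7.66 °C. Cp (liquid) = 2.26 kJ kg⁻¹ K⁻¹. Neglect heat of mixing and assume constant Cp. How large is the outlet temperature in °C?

Adiabatic, steady state ⇒ Σ ṁᵢCp,ᵢ(T_out − Tᵢ) = 0
T_out = Σ ṁᵢCp,ᵢTᵢ / Σ ṁᵢCp,ᵢ
      = -226120 / 4868 = -46.45 °C

T_out = -46.4 °C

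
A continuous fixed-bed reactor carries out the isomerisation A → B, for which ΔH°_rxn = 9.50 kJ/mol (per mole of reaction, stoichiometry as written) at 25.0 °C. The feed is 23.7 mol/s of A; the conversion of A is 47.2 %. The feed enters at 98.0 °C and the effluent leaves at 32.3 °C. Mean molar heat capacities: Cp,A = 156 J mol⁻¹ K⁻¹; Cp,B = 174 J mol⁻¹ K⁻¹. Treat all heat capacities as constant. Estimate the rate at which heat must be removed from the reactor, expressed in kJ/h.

Q_out = 487000 kJ/h

Extent of reaction ξ = 0.472 × 23.7 = 11.186 mol/s
Reaction term: ξ·ΔH°_rxn = 11.186 × 9.50 = 106.27 kJ/s
Sensible, feed 98.0→25 °C: -269.9 kJ/s
Outlet flows (mol/s): A 12.514, B 11.186
Sensible, products 25→32.3 °C: 28.459 kJ/s
Q = ΔH = -135.17 kJ/s = -135.17 kW
Heat removed = 486600 kJ/h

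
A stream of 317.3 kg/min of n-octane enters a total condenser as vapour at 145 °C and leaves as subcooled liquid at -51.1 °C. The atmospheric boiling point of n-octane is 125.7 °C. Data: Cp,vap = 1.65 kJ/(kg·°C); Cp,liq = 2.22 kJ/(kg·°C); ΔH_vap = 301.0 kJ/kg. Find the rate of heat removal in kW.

vapour 145→125.7 °C: -31.845 kJ/kg
condensation at 125.7 °C: -301 kJ/kg
liquid 125.7→-51.1 °C: -392.5 kJ/kg
Δh = -31.845 + -301 + -392.5 = -725.34 kJ/kg
Q = ṁ·Δh = 317.3 kg/min × -725.34 kJ/kg = -230150 kJ/min
|Q| = 3835.8 kW

Q_c = 3840 kW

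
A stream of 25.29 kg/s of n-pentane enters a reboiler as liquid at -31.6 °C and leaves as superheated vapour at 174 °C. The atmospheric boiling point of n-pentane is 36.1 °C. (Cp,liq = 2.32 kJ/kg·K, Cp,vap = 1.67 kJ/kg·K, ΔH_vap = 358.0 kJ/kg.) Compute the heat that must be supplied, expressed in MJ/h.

Q = 67900 MJ/h

liquid -31.6→36.1 °C: 157.06 kJ/kg
vaporisation at 36.1 °C: 358 kJ/kg
vapour 36.1→174 °C: 230.29 kJ/kg
Δh = 157.06 + 358 + 230.29 = 745.36 kJ/kg
Q = ṁ·Δh = 25.29 kg/s × 745.36 kJ/kg = 18850 kJ/s
|Q| = 18850 kW = 67860 MJ/h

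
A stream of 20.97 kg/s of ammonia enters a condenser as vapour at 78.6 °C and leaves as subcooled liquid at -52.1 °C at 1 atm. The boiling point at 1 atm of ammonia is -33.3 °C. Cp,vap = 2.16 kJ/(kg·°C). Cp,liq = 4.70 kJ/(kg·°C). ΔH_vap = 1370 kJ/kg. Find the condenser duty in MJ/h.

Q_c = 128000 MJ/h

vapour 78.6→-33.3 °C: -241.7 kJ/kg
condensation at -33.3 °C: -1370 kJ/kg
liquid -33.3→-52.1 °C: -88.36 kJ/kg
Δh = -241.7 + -1370 + -88.36 = -1700.1 kJ/kg
Q = ṁ·Δh = 20.97 kg/s × -1700.1 kJ/kg = -35650 kJ/s
|Q| = 35650 kW = 128340 MJ/h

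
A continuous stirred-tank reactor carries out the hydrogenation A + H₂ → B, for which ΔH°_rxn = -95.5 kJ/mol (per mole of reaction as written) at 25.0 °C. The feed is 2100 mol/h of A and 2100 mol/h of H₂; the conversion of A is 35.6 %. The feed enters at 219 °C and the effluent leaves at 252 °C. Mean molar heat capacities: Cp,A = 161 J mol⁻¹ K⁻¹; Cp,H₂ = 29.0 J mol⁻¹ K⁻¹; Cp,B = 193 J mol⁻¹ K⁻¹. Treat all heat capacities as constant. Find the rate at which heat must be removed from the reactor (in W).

Extent of reaction ξ = 0.356 × 2100 = 747.6 mol/h
Reaction term: ξ·ΔH°_rxn = 747.6 × -95.5 = -71396 kJ/h
Sensible, feed 219→25 °C: -77406 kJ/h
Outlet flows (mol/h): A 1352.4, H₂ 1352.4, B 747.6
Sensible, products 25→252 °C: 91082 kJ/h
Q = ΔH = -57720 kJ/h = -16.033 kW
Heat removed = 16033 W

Q_out = 16000 W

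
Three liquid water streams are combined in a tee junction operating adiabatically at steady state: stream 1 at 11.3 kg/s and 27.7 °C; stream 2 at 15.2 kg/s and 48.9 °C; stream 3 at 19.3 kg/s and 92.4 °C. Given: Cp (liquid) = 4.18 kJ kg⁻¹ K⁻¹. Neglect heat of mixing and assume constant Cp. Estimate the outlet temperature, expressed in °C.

T_out = 62.0 °C

No heat crosses the boundary, so H_out = H_in.
Σ ṁᵢCp,ᵢTᵢ = 11.3×4.18×27.7 + 15.2×4.18×48.9 + 19.3×4.18×92.4 = 11870
Σ ṁᵢCp,ᵢ = 11.3×4.18 + 15.2×4.18 + 19.3×4.18 = 191.44
T_out = 11870 / 191.44 = 62 °C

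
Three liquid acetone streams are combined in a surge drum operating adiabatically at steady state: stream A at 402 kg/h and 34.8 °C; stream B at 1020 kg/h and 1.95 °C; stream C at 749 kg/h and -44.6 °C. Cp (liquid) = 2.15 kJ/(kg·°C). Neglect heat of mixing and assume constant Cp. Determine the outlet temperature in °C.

T_out = -8.03 °C

Energy balance with Q = 0: Σ ṁᵢCp,ᵢ(T_out − Tᵢ) = 0
Σ ṁᵢCp,ᵢTᵢ = 402×2.15×34.8 + 1020×2.15×1.95 + 749×2.15×-44.6 = -37468
Σ ṁᵢCp,ᵢ = 402×2.15 + 1020×2.15 + 749×2.15 = 4667.6
T_out = -37468 / 4667.6 = -8.0271 °C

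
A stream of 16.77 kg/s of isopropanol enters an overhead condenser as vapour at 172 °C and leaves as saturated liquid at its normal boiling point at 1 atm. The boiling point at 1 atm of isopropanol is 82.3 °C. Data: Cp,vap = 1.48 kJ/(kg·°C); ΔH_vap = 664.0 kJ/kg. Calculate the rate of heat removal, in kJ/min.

vapour 172→82.3 °C: -132.76 kJ/kg
condensation at 82.3 °C: -664 kJ/kg
Δh = -132.76 + -664 = -796.76 kJ/kg
Q = ṁ·Δh = 16.77 kg/s × -796.76 kJ/kg = -13362 kJ/s
|Q| = 13362 kW = 801700 kJ/min

Q_c = 802000 kJ/min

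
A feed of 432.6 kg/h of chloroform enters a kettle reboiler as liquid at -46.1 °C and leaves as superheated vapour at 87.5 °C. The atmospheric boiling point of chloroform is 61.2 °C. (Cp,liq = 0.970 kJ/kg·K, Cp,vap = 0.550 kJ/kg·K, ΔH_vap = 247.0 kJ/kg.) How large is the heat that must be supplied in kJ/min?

liquid -46.1→61.2 °C: 104.08 kJ/kg
vaporisation at 61.2 °C: 247 kJ/kg
vapour 61.2→87.5 °C: 14.465 kJ/kg
Δh = 104.08 + 247 + 14.465 = 365.55 kJ/kg
Q = ṁ·Δh = 432.6 kg/h × 365.55 kJ/kg = 158140 kJ/h
|Q| = 43.926 kW = 2635.6 kJ/min

Q = 2640 kJ/min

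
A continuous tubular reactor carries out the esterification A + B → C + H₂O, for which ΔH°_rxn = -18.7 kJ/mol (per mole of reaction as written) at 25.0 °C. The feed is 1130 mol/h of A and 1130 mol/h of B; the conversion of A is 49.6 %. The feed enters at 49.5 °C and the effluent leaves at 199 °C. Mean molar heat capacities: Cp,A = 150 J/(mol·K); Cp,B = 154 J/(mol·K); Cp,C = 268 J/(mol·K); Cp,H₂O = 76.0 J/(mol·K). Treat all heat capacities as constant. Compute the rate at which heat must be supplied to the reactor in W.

Extent of reaction ξ = 0.496 × 1130 = 560.48 mol/h
Reaction term: ξ·ΔH°_rxn = 560.48 × -18.7 = -10481 kJ/h
Sensible, feed 49.5→25 °C: -8416.2 kJ/h
Outlet flows (mol/h): A 569.52, B 569.52, C 560.48, H₂O 560.48
Sensible, products 25→199 °C: 63673 kJ/h
Q = ΔH = 44776 kJ/h = 12.438 kW
Heat supplied = 12438 W

Q_in = 12400 W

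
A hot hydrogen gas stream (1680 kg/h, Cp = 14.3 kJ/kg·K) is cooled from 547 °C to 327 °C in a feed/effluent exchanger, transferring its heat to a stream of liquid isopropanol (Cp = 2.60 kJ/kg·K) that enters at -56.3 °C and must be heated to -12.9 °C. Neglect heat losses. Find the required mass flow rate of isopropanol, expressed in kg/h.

Heat released by hot stream: Q = 1680 × 14.3 × (547 − 327) = 5.2853e+06 kJ/h
Energy balance on cold side (adiabatic exchanger): Q = ṁ_c·Cp_c·(T_c,out − T_c,in)
ṁ_c = 5.2853e+06 / [2.60 × (-12.9 − -56.3)] = 46839 kg/h

ṁ_c = 46800 kg/h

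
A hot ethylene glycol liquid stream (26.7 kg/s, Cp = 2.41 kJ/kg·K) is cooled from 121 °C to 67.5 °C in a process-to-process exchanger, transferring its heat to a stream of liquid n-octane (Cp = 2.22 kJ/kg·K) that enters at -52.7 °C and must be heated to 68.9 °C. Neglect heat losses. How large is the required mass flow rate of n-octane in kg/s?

ṁ_c = 12.8 kg/s

Heat released by hot stream: Q = 26.7 × 2.41 × (121 − 67.5) = 3442.6 kJ/s
Energy balance on cold side (adiabatic exchanger): Q = ṁ_c·Cp_c·(T_c,out − T_c,in)
ṁ_c = 3442.6 / [2.22 × (68.9 − -52.7)] = 12.753 kg/s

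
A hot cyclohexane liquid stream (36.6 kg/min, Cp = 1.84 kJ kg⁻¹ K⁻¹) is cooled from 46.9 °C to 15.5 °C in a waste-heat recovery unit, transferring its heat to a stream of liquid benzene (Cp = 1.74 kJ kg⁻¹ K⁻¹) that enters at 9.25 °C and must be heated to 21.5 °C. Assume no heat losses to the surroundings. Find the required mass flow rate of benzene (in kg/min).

Heat released by hot stream: Q = 36.6 × 1.84 × (46.9 − 15.5) = 2114.6 kJ/min
Energy balance on cold side (adiabatic exchanger): Q = ṁ_c·Cp_c·(T_c,out − T_c,in)
ṁ_c = 2114.6 / [1.74 × (21.5 − 9.25)] = 99.207 kg/min

ṁ_c = 99.2 kg/min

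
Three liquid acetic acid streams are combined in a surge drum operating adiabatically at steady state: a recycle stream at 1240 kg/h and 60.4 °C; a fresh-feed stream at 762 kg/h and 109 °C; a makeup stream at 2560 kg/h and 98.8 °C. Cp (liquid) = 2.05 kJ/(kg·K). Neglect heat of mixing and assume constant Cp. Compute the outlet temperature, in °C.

T_out = 90.1 °C

Energy balance with Q = 0: Σ ṁᵢCp,ᵢ(T_out − Tᵢ) = 0
Σ ṁᵢCp,ᵢTᵢ = 1240×2.05×60.4 + 762×2.05×109 + 2560×2.05×98.8 = 842310
Σ ṁᵢCp,ᵢ = 1240×2.05 + 762×2.05 + 2560×2.05 = 9352.1
T_out = 842310 / 9352.1 = 90.066 °C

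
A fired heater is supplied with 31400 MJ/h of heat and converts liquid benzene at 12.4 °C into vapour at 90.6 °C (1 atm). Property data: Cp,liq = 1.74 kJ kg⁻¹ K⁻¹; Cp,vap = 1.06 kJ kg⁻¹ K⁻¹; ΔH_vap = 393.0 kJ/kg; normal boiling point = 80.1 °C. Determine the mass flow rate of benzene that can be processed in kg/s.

Δh = 1.74×(80.1−12.4) + 393.0 + 1.06×(90.6−80.1) = 521.93 kJ/kg
Q = 31400 MJ/h = 8722.2 kJ/s = 8722.2 kJ/s
ṁ = Q/Δh = 8722.2 / 521.93 = 16.712 kg/s

ṁ = 16.7 kg/s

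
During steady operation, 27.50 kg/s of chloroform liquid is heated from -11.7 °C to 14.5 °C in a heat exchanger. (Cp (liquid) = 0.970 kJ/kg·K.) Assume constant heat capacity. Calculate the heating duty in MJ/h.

Q = ṁ·Cp·ΔT = 27.50 × 0.970 × (14.5 − -11.7) = 698.88 kJ/s
Heating duty = 2516 MJ/h

Q = 2520 MJ/h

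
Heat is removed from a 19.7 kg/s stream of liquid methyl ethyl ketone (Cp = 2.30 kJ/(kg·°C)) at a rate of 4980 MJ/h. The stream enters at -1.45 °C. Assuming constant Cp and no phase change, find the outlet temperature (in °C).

Q = 4980 MJ/h = 1383.3 kJ/s
ΔT = Q/(ṁ·Cp) = 1383.3/(19.7×2.30) = 30.53 K
T_out = -1.45 − 30.53 = -31.98 °C

T_out = -32.0 °C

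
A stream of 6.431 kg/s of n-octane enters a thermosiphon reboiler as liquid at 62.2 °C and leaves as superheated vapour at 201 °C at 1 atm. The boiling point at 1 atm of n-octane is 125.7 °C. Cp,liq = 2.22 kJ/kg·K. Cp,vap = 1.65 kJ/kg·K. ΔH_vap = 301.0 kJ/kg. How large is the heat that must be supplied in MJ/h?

Q = 13100 MJ/h

liquid 62.2→125.7 °C: 140.97 kJ/kg
vaporisation at 125.7 °C: 301 kJ/kg
vapour 125.7→201 °C: 124.24 kJ/kg
Δh = 140.97 + 301 + 124.24 = 566.22 kJ/kg
Q = ṁ·Δh = 6.431 kg/s × 566.22 kJ/kg = 3641.3 kJ/s
|Q| = 3641.3 kW = 13109 MJ/h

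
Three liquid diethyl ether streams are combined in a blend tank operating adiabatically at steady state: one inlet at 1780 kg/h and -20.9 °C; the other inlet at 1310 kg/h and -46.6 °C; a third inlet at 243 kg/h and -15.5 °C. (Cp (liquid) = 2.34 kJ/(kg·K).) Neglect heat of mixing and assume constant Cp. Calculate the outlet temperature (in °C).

No heat crosses the boundary, so H_out = H_in.
Σ ṁᵢCp,ᵢTᵢ = 1780×2.34×-20.9 + 1310×2.34×-46.6 + 243×2.34×-15.5 = -238710
Σ ṁᵢCp,ᵢ = 1780×2.34 + 1310×2.34 + 243×2.34 = 7799.2
T_out = -238710 / 7799.2 = -30.607 °C

T_out = -30.6 °C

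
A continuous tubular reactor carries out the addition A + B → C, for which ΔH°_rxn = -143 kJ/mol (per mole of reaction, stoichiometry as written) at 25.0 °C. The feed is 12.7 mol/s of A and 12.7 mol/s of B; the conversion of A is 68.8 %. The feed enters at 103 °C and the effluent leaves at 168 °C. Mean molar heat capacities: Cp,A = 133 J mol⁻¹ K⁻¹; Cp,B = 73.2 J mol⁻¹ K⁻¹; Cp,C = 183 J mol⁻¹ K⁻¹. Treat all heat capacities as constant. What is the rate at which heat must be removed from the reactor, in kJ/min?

Extent of reaction ξ = 0.688 × 12.7 = 8.7376 mol/s
Reaction term: ξ·ΔH°_rxn = 8.7376 × -143 = -1249.5 kJ/s
Sensible, feed 103→25 °C: -204.26 kJ/s
Outlet flows (mol/s): A 3.9624, B 3.9624, C 8.7376
Sensible, products 25→168 °C: 345.49 kJ/s
Q = ΔH = -1108.2 kJ/s = -1108.2 kW
Heat removed = 66495 kJ/min

Q_out = 66500 kJ/min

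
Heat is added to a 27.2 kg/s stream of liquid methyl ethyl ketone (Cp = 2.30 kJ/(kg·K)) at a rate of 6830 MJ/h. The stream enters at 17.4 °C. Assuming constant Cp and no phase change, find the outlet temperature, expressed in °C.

Q = 6830 MJ/h = 1897.2 kJ/s
ΔT = Q/(ṁ·Cp) = 1897.2/(27.2×2.30) = 30.326 K
T_out = 17.4 + 30.326 = 47.726 °C

T_out = 47.7 °C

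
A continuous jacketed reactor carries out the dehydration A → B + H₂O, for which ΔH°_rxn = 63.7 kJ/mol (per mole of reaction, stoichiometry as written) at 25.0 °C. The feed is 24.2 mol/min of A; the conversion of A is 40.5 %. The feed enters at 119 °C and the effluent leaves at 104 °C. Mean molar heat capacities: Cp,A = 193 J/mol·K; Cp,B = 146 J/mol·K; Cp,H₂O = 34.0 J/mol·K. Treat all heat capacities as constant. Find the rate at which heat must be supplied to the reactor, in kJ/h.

Q_in = 32700 kJ/h

Extent of reaction ξ = 0.405 × 24.2 = 9.801 mol/min
Reaction term: ξ·ΔH°_rxn = 9.801 × 63.7 = 624.32 kJ/min
Sensible, feed 119→25 °C: -439.04 kJ/min
Outlet flows (mol/min): A 14.399, B 9.801, H₂O 9.801
Sensible, products 25→104 °C: 358.91 kJ/min
Q = ΔH = 544.2 kJ/min = 9.07 kW
Heat supplied = 32652 kJ/h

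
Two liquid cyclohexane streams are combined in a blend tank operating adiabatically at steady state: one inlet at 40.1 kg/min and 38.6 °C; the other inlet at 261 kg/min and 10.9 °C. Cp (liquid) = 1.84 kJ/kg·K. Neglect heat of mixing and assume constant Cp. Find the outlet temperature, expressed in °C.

Adiabatic, steady state ⇒ Σ ṁᵢCp,ᵢ(T_out − Tᵢ) = 0
Σ ṁᵢCp,ᵢTᵢ = 40.1×1.84×38.6 + 261×1.84×10.9 = 8082.7
Σ ṁᵢCp,ᵢ = 40.1×1.84 + 261×1.84 = 554.02
T_out = 8082.7 / 554.02 = 14.589 °C

T_out = 14.6 °C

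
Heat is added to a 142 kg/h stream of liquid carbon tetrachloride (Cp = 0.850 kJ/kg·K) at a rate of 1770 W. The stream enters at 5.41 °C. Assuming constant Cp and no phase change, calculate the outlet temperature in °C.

T_out = 58.2 °C

Q = 1770 W = 6372 kJ/h
ΔT = Q/(ṁ·Cp) = 6372/(142×0.850) = 52.792 K
T_out = 5.41 + 52.792 = 58.202 °C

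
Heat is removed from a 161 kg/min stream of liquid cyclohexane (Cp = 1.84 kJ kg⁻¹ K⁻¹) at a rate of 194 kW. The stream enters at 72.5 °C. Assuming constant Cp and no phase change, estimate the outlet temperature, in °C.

T_out = 33.2 °C

Q = 194 kW = 11640 kJ/min
ΔT = Q/(ṁ·Cp) = 11640/(161×1.84) = 39.292 K
T_out = 72.5 − 39.292 = 33.208 °C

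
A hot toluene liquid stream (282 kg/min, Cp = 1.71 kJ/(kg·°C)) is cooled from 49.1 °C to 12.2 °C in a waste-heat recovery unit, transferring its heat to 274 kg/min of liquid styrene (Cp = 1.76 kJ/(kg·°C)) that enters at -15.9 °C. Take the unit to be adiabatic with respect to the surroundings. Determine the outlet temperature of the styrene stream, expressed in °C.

Heat released by hot stream: Q = 282 × 1.71 × (49.1 − 12.2) = 17794 kJ/min
Energy balance on cold side (adiabatic exchanger): Q = ṁ_c·Cp_c·(T_c,out − T_c,in)
T_c,out = -15.9 + 17794/(274 × 1.76) = 20.998 °C

T_c,out = 21.0 °C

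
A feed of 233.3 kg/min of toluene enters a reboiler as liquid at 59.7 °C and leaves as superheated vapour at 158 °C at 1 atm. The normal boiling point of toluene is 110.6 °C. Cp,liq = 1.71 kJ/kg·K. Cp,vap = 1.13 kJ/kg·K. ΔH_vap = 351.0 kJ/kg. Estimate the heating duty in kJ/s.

Q = 1910 kJ/s

liquid 59.7→110.6 °C: 87.039 kJ/kg
vaporisation at 110.6 °C: 351 kJ/kg
vapour 110.6→158 °C: 53.562 kJ/kg
Δh = 87.039 + 351 + 53.562 = 491.6 kJ/kg
Q = ṁ·Δh = 233.3 kg/min × 491.6 kJ/kg = 114690 kJ/min
|Q| = 1911.5 kW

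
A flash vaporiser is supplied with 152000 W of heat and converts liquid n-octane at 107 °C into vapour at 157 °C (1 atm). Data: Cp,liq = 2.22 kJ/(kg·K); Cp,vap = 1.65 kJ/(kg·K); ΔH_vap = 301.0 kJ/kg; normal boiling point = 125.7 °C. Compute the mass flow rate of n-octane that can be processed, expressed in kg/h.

Δh = 2.22×(125.7−107) + 301.0 + 1.65×(157−125.7) = 394.16 kJ/kg
Q = 152000 W = 152 kJ/s = 547200 kJ/h
ṁ = Q/Δh = 547200 / 394.16 = 1388.3 kg/h

ṁ = 1390 kg/h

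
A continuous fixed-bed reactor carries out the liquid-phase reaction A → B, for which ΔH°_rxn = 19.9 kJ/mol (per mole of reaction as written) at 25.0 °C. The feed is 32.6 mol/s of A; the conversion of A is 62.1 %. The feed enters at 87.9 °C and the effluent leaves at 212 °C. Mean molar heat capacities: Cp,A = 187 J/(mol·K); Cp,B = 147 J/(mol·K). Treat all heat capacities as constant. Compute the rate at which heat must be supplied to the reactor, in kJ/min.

Extent of reaction ξ = 0.621 × 32.6 = 20.245 mol/s
Reaction term: ξ·ΔH°_rxn = 20.245 × 19.9 = 402.87 kJ/s
Sensible, feed 87.9→25 °C: -383.45 kJ/s
Outlet flows (mol/s): A 12.355, B 20.245
Sensible, products 25→212 °C: 988.56 kJ/s
Q = ΔH = 1008 kJ/s = 1008 kW
Heat supplied = 60479 kJ/min

Q_in = 60500 kJ/min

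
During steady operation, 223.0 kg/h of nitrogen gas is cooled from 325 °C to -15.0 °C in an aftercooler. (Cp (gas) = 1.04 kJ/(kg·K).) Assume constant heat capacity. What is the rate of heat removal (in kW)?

Q = ṁ·Cp·ΔT = 223.0 × 1.04 × (-15.0 − 325) = -78853 kJ/h
Converting: 78853 / 3600 s = 21.904 kW

Q_c = 21.9 kW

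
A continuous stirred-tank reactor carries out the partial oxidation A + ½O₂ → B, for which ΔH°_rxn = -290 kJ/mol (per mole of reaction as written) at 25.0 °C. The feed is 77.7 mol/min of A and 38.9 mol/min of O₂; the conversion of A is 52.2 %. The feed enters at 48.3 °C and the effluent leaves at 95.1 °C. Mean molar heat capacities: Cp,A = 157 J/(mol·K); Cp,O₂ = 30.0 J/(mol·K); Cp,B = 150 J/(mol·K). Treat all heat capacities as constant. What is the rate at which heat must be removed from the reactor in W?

Extent of reaction ξ = 0.522 × 77.7 = 40.559 mol/min
Reaction term: ξ·ΔH°_rxn = 40.559 × -290 = -11762 kJ/min
Sensible, feed 48.3→25 °C: -311.43 kJ/min
Outlet flows (mol/min): A 37.141, O₂ 18.62, B 40.559
Sensible, products 25→95.1 °C: 874.4 kJ/min
Q = ΔH = -11199 kJ/min = -186.65 kW
Heat removed = 186650 W

Q_out = 187000 W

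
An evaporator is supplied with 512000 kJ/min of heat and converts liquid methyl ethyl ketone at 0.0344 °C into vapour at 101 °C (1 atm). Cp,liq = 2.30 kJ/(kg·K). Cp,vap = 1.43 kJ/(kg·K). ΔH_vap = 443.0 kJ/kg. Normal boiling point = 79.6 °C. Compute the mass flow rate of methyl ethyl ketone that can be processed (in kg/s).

ṁ = 13.0 kg/s

Δh = 2.30×(79.6−0.0344) + 443.0 + 1.43×(101−79.6) = 656.6 kJ/kg
Q = 512000 kJ/min = 8533.3 kJ/s = 8533.3 kJ/s
ṁ = Q/Δh = 8533.3 / 656.6 = 12.996 kg/s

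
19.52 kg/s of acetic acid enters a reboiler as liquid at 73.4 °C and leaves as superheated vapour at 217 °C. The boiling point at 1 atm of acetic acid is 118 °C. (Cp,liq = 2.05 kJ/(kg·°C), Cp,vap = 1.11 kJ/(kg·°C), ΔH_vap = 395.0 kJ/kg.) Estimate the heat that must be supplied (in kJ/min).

liquid 73.4→118 °C: 91.43 kJ/kg
vaporisation at 118 °C: 395 kJ/kg
vapour 118→217 °C: 109.89 kJ/kg
Δh = 91.43 + 395 + 109.89 = 596.32 kJ/kg
Q = ṁ·Δh = 19.52 kg/s × 596.32 kJ/kg = 11640 kJ/s
|Q| = 11640 kW = 698410 kJ/min

Q = 698000 kJ/min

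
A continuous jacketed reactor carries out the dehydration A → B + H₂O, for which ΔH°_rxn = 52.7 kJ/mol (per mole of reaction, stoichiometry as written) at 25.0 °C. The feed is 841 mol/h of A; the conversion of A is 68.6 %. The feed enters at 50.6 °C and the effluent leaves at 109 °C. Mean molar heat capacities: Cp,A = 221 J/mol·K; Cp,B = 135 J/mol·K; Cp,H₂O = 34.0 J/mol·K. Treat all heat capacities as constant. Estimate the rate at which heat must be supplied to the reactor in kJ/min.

Q_in = 646 kJ/min

Extent of reaction ξ = 0.686 × 841 = 576.93 mol/h
Reaction term: ξ·ΔH°_rxn = 576.93 × 52.7 = 30404 kJ/h
Sensible, feed 50.6→25 °C: -4758 kJ/h
Outlet flows (mol/h): A 264.07, B 576.93, H₂O 576.93
Sensible, products 25→109 °C: 13092 kJ/h
Q = ΔH = 38738 kJ/h = 10.761 kW
Heat supplied = 645.64 kJ/min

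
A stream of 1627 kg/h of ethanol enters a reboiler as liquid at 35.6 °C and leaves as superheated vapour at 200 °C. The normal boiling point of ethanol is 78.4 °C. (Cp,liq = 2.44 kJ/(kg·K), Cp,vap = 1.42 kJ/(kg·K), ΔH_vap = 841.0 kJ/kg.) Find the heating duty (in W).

Q = 505000 W

liquid 35.6→78.4 °C: 104.43 kJ/kg
vaporisation at 78.4 °C: 841 kJ/kg
vapour 78.4→200 °C: 172.67 kJ/kg
Δh = 104.43 + 841 + 172.67 = 1118.1 kJ/kg
Q = ṁ·Δh = 1627 kg/h × 1118.1 kJ/kg = 1.8192e+06 kJ/h
|Q| = 505.32 kW = 505320 W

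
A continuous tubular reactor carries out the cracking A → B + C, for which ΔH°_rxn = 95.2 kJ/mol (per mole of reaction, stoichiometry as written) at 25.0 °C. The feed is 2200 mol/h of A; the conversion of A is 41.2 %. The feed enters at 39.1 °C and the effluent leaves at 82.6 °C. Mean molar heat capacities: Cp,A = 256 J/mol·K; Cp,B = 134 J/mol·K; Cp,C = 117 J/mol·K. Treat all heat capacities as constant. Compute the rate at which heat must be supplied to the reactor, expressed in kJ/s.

Q_in = 30.7 kJ/s

Extent of reaction ξ = 0.412 × 2200 = 906.4 mol/h
Reaction term: ξ·ΔH°_rxn = 906.4 × 95.2 = 86289 kJ/h
Sensible, feed 39.1→25 °C: -7941.1 kJ/h
Outlet flows (mol/h): A 1293.6, B 906.4, C 906.4
Sensible, products 25→82.6 °C: 32179 kJ/h
Q = ΔH = 110530 kJ/h = 30.702 kW
Heat supplied = 30.702 kJ/s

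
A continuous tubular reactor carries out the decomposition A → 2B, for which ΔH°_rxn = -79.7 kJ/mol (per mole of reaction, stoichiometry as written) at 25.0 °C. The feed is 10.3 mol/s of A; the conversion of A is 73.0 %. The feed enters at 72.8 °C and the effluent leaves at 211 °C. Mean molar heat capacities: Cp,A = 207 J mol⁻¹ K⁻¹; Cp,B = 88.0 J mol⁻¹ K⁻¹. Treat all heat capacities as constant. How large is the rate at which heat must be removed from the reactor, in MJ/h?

Q_out = 1250 MJ/h

Extent of reaction ξ = 0.730 × 10.3 = 7.519 mol/s
Reaction term: ξ·ΔH°_rxn = 7.519 × -79.7 = -599.26 kJ/s
Sensible, feed 72.8→25 °C: -101.91 kJ/s
Outlet flows (mol/s): A 2.781, B 15.038
Sensible, products 25→211 °C: 353.22 kJ/s
Q = ΔH = -347.96 kJ/s = -347.96 kW
Heat removed = 1252.7 MJ/h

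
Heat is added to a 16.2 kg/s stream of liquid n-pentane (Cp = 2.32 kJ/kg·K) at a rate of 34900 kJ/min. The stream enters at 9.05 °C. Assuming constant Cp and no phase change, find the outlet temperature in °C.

T_out = 24.5 °C

Q = 34900 kJ/min = 581.67 kJ/s
ΔT = Q/(ṁ·Cp) = 581.67/(16.2×2.32) = 15.476 K
T_out = 9.05 + 15.476 = 24.526 °C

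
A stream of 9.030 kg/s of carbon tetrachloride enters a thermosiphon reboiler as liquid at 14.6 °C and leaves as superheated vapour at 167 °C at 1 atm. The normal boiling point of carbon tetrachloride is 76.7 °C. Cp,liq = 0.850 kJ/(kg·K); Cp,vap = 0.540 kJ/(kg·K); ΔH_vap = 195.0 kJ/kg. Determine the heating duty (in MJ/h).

Q = 9640 MJ/h

liquid 14.6→76.7 °C: 52.785 kJ/kg
vaporisation at 76.7 °C: 195 kJ/kg
vapour 76.7→167 °C: 48.762 kJ/kg
Δh = 52.785 + 195 + 48.762 = 296.55 kJ/kg
Q = ṁ·Δh = 9.030 kg/s × 296.55 kJ/kg = 2677.8 kJ/s
|Q| = 2677.8 kW = 9640.1 MJ/h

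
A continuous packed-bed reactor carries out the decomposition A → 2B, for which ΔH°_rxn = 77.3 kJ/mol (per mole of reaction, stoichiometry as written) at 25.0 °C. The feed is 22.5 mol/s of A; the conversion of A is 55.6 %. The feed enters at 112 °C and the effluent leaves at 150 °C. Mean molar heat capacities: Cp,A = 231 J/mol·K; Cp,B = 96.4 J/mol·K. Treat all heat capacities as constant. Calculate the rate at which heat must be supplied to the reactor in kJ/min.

Q_in = 66300 kJ/min

Extent of reaction ξ = 0.556 × 22.5 = 12.51 mol/s
Reaction term: ξ·ΔH°_rxn = 12.51 × 77.3 = 967.02 kJ/s
Sensible, feed 112→25 °C: -452.18 kJ/s
Outlet flows (mol/s): A 9.99, B 25.02
Sensible, products 25→150 °C: 589.95 kJ/s
Q = ΔH = 1104.8 kJ/s = 1104.8 kW
Heat supplied = 66288 kJ/min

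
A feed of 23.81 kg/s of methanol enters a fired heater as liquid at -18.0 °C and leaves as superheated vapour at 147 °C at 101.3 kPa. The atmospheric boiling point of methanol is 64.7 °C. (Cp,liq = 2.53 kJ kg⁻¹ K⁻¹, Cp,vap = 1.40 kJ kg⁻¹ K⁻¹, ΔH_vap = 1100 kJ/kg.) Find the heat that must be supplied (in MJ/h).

liquid -18.0→64.7 °C: 209.23 kJ/kg
vaporisation at 64.7 °C: 1100 kJ/kg
vapour 64.7→147 °C: 115.22 kJ/kg
Δh = 209.23 + 1100 + 115.22 = 1424.5 kJ/kg
Q = ṁ·Δh = 23.81 kg/s × 1424.5 kJ/kg = 33916 kJ/s
|Q| = 33916 kW = 122100 MJ/h

Q = 122000 MJ/h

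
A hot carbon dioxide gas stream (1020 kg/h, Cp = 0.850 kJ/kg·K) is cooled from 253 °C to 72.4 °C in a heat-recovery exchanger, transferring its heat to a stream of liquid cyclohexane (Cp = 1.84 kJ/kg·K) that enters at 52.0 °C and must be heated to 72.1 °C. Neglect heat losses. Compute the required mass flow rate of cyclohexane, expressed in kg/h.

Heat released by hot stream: Q = 1020 × 0.850 × (253 − 72.4) = 156580 kJ/h
Energy balance on cold side (adiabatic exchanger): Q = ṁ_c·Cp_c·(T_c,out − T_c,in)
ṁ_c = 156580 / [1.84 × (72.1 − 52.0)] = 4233.7 kg/h

ṁ_c = 4230 kg/h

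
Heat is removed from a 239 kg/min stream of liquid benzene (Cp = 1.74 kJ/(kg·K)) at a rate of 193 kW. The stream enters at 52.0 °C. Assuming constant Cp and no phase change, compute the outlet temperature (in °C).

Q = 193 kW = 11580 kJ/min
ΔT = Q/(ṁ·Cp) = 11580/(239×1.74) = 27.846 K
T_out = 52.0 − 27.846 = 24.154 °C

T_out = 24.2 °C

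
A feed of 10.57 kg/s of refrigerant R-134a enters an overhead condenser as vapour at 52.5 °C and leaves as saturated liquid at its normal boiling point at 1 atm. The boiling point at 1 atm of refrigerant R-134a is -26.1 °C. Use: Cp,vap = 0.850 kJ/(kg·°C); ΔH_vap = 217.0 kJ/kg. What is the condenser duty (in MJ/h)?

Q_c = 10800 MJ/h

vapour 52.5→-26.1 °C: -66.81 kJ/kg
condensation at -26.1 °C: -217 kJ/kg
Δh = -66.81 + -217 = -283.81 kJ/kg
Q = ṁ·Δh = 10.57 kg/s × -283.81 kJ/kg = -2999.9 kJ/s
|Q| = 2999.9 kW = 10800 MJ/h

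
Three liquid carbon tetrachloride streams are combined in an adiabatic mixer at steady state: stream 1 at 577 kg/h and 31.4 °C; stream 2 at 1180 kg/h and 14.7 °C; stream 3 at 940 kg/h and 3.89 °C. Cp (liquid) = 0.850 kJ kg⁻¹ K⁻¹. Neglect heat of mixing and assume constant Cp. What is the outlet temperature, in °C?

Energy balance with Q = 0: Σ ṁᵢCp,ᵢ(T_out − Tᵢ) = 0
T_out = Σ ṁᵢCp,ᵢTᵢ / Σ ṁᵢCp,ᵢ
      = 33252 / 2292.4 = 14.505 °C

T_out = 14.5 °C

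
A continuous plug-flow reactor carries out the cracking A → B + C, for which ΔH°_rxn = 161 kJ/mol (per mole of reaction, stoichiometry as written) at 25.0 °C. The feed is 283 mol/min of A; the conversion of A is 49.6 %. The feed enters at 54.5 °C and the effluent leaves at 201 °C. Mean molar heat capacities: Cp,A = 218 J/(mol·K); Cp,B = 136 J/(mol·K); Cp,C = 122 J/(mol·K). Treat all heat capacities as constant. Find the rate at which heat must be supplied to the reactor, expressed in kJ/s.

Q_in = 544 kJ/s

Extent of reaction ξ = 0.496 × 283 = 140.37 mol/min
Reaction term: ξ·ΔH°_rxn = 140.37 × 161 = 22599 kJ/min
Sensible, feed 54.5→25 °C: -1820 kJ/min
Outlet flows (mol/min): A 142.63, B 140.37, C 140.37
Sensible, products 25→201 °C: 11846 kJ/min
Q = ΔH = 32626 kJ/min = 543.76 kW
Heat supplied = 543.76 kJ/s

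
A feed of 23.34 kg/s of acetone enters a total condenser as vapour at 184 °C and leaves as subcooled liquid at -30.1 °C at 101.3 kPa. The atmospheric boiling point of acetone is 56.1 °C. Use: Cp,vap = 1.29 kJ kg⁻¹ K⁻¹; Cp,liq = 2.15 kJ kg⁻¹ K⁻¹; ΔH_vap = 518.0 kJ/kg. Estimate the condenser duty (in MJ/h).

vapour 184→56.1 °C: -164.99 kJ/kg
condensation at 56.1 °C: -518 kJ/kg
liquid 56.1→-30.1 °C: -185.33 kJ/kg
Δh = -164.99 + -518 + -185.33 = -868.32 kJ/kg
Q = ṁ·Δh = 23.34 kg/s × -868.32 kJ/kg = -20267 kJ/s
|Q| = 20267 kW = 72960 MJ/h

Q_c = 73000 MJ/h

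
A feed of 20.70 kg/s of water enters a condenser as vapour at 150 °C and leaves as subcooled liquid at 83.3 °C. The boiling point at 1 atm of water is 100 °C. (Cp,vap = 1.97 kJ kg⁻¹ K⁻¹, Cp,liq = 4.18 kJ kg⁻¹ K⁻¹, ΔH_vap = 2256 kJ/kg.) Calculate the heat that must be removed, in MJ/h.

vapour 150→100 °C: -98.5 kJ/kg
condensation at 100 °C: -2256 kJ/kg
liquid 100→83.3 °C: -69.806 kJ/kg
Δh = -98.5 + -2256 + -69.806 = -2424.3 kJ/kg
Q = ṁ·Δh = 20.70 kg/s × -2424.3 kJ/kg = -50183 kJ/s
|Q| = 50183 kW = 180660 MJ/h

Q_c = 181000 MJ/h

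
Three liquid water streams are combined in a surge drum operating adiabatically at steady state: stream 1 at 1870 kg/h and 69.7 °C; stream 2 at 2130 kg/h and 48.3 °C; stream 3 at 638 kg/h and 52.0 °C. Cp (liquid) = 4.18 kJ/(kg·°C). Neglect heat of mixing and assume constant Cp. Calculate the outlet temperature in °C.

T_out = 57.4 °C

No heat crosses the boundary, so H_out = H_in.
T_out = Σ ṁᵢCp,ᵢTᵢ / Σ ṁᵢCp,ᵢ
      = 1.1135e+06 / 19387 = 57.437 °C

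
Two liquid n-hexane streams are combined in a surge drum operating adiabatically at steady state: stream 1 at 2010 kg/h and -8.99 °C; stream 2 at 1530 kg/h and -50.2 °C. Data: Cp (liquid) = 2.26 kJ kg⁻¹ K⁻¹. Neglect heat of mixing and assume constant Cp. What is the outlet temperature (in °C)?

T_out = -26.8 °C

No heat crosses the boundary, so H_out = H_in.
T_out = Σ ṁᵢCp,ᵢTᵢ / Σ ṁᵢCp,ᵢ
      = -214420 / 8000.4 = -26.801 °C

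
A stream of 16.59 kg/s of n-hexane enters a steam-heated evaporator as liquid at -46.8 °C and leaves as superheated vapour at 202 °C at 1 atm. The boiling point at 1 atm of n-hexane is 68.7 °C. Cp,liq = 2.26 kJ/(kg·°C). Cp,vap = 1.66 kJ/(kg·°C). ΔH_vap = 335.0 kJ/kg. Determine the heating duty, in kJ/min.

Q = 814000 kJ/min

liquid -46.8→68.7 °C: 261.03 kJ/kg
vaporisation at 68.7 °C: 335 kJ/kg
vapour 68.7→202 °C: 221.28 kJ/kg
Δh = 261.03 + 335 + 221.28 = 817.31 kJ/kg
Q = ṁ·Δh = 16.59 kg/s × 817.31 kJ/kg = 13559 kJ/s
|Q| = 13559 kW = 813550 kJ/min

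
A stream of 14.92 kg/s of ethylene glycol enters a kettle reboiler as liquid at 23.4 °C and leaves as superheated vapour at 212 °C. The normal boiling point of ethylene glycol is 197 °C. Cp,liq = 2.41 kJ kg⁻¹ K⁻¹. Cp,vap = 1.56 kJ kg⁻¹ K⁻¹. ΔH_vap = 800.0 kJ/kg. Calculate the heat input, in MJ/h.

liquid 23.4→197 °C: 418.38 kJ/kg
vaporisation at 197 °C: 800 kJ/kg
vapour 197→212 °C: 23.4 kJ/kg
Δh = 418.38 + 800 + 23.4 = 1241.8 kJ/kg
Q = ṁ·Δh = 14.92 kg/s × 1241.8 kJ/kg = 18527 kJ/s
|Q| = 18527 kW = 66698 MJ/h

Q = 66700 MJ/h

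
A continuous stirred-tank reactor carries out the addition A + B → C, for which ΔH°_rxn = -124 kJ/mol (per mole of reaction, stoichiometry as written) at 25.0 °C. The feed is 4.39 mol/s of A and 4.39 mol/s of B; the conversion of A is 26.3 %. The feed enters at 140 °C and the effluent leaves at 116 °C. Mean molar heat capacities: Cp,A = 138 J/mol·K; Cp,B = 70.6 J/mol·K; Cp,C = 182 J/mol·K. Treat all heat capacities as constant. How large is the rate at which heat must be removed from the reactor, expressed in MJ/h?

Q_out = 605 MJ/h

Extent of reaction ξ = 0.263 × 4.39 = 1.1546 mol/s
Reaction term: ξ·ΔH°_rxn = 1.1546 × -124 = -143.17 kJ/s
Sensible, feed 140→25 °C: -105.31 kJ/s
Outlet flows (mol/s): A 3.2354, B 3.2354, C 1.1546
Sensible, products 25→116 °C: 80.539 kJ/s
Q = ΔH = -167.94 kJ/s = -167.94 kW
Heat removed = 604.58 MJ/h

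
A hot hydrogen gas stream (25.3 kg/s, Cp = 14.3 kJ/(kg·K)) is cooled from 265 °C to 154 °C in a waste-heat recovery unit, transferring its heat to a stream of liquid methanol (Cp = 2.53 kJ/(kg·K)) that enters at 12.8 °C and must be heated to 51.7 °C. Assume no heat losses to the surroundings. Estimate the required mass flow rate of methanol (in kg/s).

Heat released by hot stream: Q = 25.3 × 14.3 × (265 − 154) = 40159 kJ/s
Energy balance on cold side (adiabatic exchanger): Q = ṁ_c·Cp_c·(T_c,out − T_c,in)
ṁ_c = 40159 / [2.53 × (51.7 − 12.8)] = 408.05 kg/s

ṁ_c = 408 kg/s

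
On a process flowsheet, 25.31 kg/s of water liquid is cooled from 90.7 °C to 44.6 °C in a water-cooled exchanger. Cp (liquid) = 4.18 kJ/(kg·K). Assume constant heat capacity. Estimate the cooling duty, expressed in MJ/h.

Q_c = 17600 MJ/h

Q = ṁ·Cp·ΔT = 25.31 × 4.18 × (44.6 − 90.7) = -4877.2 kJ/s
Cooling duty = 17558 MJ/h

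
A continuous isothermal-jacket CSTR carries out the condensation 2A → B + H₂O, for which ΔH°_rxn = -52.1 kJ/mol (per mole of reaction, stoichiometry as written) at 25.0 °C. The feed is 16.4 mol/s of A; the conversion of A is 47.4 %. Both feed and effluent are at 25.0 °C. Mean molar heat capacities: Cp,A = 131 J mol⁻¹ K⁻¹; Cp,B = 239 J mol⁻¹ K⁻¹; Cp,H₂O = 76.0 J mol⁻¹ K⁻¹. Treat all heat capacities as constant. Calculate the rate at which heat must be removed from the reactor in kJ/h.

Q_out = 729000 kJ/h

Extent of reaction ξ = 0.474 × 16.4 / 2 = 3.8868 mol/s
Reaction term: ξ·ΔH°_rxn = 3.8868 × -52.1 = -202.5 kJ/s
Q = ΔH = -202.5 kJ/s = -202.5 kW
Heat removed = 729010 kJ/h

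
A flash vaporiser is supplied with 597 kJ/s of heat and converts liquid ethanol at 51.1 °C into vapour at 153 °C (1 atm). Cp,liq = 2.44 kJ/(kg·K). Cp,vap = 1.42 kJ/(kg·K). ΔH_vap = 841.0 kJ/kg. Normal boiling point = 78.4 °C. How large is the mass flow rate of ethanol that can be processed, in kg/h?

ṁ = 2120 kg/h

Δh = 2.44×(78.4−51.1) + 841.0 + 1.42×(153−78.4) = 1013.5 kJ/kg
Q = 597 kJ/s = 597 kJ/s = 2.1492e+06 kJ/h
ṁ = Q/Δh = 2.1492e+06 / 1013.5 = 2120.5 kg/h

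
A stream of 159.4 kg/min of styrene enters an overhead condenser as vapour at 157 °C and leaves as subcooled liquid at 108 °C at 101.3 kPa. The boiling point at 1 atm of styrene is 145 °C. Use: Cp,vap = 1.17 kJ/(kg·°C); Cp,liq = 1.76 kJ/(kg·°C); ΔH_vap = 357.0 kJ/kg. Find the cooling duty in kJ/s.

vapour 157→145 °C: -14.04 kJ/kg
condensation at 145 °C: -357 kJ/kg
liquid 145→108 °C: -65.12 kJ/kg
Δh = -14.04 + -357 + -65.12 = -436.16 kJ/kg
Q = ṁ·Δh = 159.4 kg/min × -436.16 kJ/kg = -69524 kJ/min
|Q| = 1158.7 kW

Q_c = 1160 kJ/s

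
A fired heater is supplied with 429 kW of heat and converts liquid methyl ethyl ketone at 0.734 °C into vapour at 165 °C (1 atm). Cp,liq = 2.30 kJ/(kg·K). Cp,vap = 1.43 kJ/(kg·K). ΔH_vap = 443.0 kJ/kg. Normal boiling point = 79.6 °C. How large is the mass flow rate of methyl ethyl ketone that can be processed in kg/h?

Δh = 2.30×(79.6−0.734) + 443.0 + 1.43×(165−79.6) = 746.51 kJ/kg
Q = 429 kW = 429 kJ/s = 1.5444e+06 kJ/h
ṁ = Q/Δh = 1.5444e+06 / 746.51 = 2068.8 kg/h

ṁ = 2070 kg/h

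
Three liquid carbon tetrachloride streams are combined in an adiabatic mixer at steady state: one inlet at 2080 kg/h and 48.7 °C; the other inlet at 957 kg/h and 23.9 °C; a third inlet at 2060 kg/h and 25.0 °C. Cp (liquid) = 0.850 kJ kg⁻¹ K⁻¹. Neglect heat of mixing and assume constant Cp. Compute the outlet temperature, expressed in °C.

Adiabatic, steady state ⇒ Σ ṁᵢCp,ᵢ(T_out − Tᵢ) = 0
T_out = Σ ṁᵢCp,ᵢTᵢ / Σ ṁᵢCp,ᵢ
      = 149320 / 4332.4 = 34.465 °C

T_out = 34.5 °C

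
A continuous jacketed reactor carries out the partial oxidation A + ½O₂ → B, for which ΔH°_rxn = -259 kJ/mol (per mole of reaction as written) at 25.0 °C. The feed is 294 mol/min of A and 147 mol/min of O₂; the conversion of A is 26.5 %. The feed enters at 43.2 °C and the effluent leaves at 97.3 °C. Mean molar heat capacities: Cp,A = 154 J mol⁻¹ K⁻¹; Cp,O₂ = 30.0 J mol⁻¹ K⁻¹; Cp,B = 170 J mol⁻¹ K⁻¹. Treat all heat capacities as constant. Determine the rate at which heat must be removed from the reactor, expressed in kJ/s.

Extent of reaction ξ = 0.265 × 294 = 77.91 mol/min
Reaction term: ξ·ΔH°_rxn = 77.91 × -259 = -20179 kJ/min
Sensible, feed 43.2→25 °C: -904.29 kJ/min
Outlet flows (mol/min): A 216.09, O₂ 108.04, B 77.91
Sensible, products 25→97.3 °C: 3597.9 kJ/min
Q = ΔH = -17485 kJ/min = -291.42 kW
Heat removed = 291.42 kJ/s

Q_out = 291 kJ/s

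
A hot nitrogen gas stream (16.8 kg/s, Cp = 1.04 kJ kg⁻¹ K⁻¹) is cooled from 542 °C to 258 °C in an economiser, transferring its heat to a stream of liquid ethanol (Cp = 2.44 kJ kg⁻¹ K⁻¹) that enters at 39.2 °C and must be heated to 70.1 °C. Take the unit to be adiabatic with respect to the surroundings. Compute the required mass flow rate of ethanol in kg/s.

Heat released by hot stream: Q = 16.8 × 1.04 × (542 − 258) = 4962 kJ/s
Energy balance on cold side (adiabatic exchanger): Q = ṁ_c·Cp_c·(T_c,out − T_c,in)
ṁ_c = 4962 / [2.44 × (70.1 − 39.2)] = 65.813 kg/s

ṁ_c = 65.8 kg/s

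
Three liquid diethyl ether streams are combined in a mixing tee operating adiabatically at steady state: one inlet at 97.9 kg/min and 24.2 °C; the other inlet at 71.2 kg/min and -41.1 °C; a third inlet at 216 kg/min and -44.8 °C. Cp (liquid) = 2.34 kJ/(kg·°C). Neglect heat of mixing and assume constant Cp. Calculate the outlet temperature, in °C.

No heat crosses the boundary, so H_out = H_in.
Σ ṁᵢCp,ᵢTᵢ = 97.9×2.34×24.2 + 71.2×2.34×-41.1 + 216×2.34×-44.8 = -23947
Σ ṁᵢCp,ᵢ = 97.9×2.34 + 71.2×2.34 + 216×2.34 = 901.13
T_out = -23947 / 901.13 = -26.575 °C

T_out = -26.6 °C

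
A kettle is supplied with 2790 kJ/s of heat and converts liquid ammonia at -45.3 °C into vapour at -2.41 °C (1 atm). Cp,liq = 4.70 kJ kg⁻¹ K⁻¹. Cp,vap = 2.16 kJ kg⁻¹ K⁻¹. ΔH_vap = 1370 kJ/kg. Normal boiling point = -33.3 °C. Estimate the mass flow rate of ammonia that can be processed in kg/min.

Δh = 4.70×(-33.3−-45.3) + 1370 + 2.16×(-2.41−-33.3) = 1493.1 kJ/kg
Q = 2790 kJ/s = 2790 kJ/s = 167400 kJ/min
ṁ = Q/Δh = 167400 / 1493.1 = 112.11 kg/min

ṁ = 112 kg/min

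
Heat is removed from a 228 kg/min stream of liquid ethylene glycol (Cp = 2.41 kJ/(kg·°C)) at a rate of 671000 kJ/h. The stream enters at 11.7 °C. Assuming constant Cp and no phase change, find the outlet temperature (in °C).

T_out = -8.65 °C

Q = 671000 kJ/h = 11183 kJ/min
ΔT = Q/(ṁ·Cp) = 11183/(228×2.41) = 20.353 K
T_out = 11.7 − 20.353 = -8.6526 °C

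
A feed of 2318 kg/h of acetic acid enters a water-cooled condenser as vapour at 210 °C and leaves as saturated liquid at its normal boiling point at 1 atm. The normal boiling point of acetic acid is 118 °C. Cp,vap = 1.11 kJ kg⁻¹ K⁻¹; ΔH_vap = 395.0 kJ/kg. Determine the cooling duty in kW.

Q_c = 320 kW

vapour 210→118 °C: -102.12 kJ/kg
condensation at 118 °C: -395 kJ/kg
Δh = -102.12 + -395 = -497.12 kJ/kg
Q = ṁ·Δh = 2318 kg/h × -497.12 kJ/kg = -1.1523e+06 kJ/h
|Q| = 320.09 kW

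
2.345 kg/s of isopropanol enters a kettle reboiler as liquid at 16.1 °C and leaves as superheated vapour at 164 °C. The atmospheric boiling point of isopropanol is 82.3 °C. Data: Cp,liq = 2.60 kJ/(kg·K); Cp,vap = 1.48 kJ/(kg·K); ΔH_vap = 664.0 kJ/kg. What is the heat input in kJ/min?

liquid 16.1→82.3 °C: 172.12 kJ/kg
vaporisation at 82.3 °C: 664 kJ/kg
vapour 82.3→164 °C: 120.92 kJ/kg
Δh = 172.12 + 664 + 120.92 = 957.04 kJ/kg
Q = ṁ·Δh = 2.345 kg/s × 957.04 kJ/kg = 2244.2 kJ/s
|Q| = 2244.2 kW = 134650 kJ/min

Q = 135000 kJ/min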